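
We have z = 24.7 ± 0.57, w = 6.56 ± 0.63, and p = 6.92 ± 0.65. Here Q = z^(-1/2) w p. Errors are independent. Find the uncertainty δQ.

1.23

Products/powers → add relative errors in quadrature, weighted by exponent:
  (−½·δz/z)² = (-0.5×0.0231)² = 0.000133;  (1·δw/w)² = (1×0.0960)² = 0.00922;  (1·δp/p)² = (1×0.0939)² = 0.00882
δQ/Q = √(0.0182) = 0.135
Q = 9.13, so δQ = 0.135 × 9.13 = 1.23.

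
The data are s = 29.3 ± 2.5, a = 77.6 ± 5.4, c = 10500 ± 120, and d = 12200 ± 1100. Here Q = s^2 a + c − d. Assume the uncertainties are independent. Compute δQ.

12300

Let p = s^2·a = 66600. δp/p = √((2·δs/s)² + (1·δa/a)²) = √(0.0291 + 0.00484) = 0.184, so δp = 12300.
Q = p + c − d: δQ = √(δp² + δc² + δd²) = √(1.51e+08 + 14400 + 1.21e+06) = 12300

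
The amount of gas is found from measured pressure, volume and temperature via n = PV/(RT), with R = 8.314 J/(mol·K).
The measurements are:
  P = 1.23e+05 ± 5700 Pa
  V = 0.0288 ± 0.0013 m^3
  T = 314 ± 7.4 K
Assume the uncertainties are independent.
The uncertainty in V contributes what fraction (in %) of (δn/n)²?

(δn/n)² = (1·δP/P)² + (1·δV/V)² + (-1·δT/T)²
  P term: (1×0.0463)² = 0.00215
  V term: (1×0.0451)² = 0.00204
  T term: (-1×0.0236)² = 0.000555
Total = 0.00474. Share from V = 0.00204/0.00474 = 0.430.

43.0%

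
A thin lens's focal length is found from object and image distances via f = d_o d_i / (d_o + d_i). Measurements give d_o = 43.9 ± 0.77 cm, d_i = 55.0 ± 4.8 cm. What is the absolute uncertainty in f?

∂f/∂d_o = (d_i/(d_o+d_i))² = 0.309;  ∂f/∂d_i = (d_o/(d_o+d_i))² = 0.197
δf = √((∂f/∂d_o · δd_o)² + (∂f/∂d_i · δd_i)²) = √(0.0567 + 0.894) = 0.975 cm

0.975 cm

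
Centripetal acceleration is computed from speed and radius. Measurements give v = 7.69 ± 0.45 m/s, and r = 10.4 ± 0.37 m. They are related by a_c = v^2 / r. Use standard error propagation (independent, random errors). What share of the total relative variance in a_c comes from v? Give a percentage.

(δa_c/a_c)² = (2·δv/v)² + (-1·δr/r)²
  v term: (2×0.0585)² = 0.0137
  r term: (-1×0.0356)² = 0.00127
Total = 0.0150. Share from v = 0.0137/0.0150 = 0.915.

91.5%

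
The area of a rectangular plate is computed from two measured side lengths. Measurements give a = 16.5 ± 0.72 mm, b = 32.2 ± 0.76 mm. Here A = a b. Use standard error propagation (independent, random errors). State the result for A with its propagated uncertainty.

For a monomial A ∝ a, b, fractional errors add in quadrature:
  (1·δa/a)² = (1×0.0436)² = 0.00190;  (1·δb/b)² = (1×0.0236)² = 0.000557
δA/A = √(0.00246) = 0.0496
A = 531 mm^2, so δA = 0.0496 × 531 = 26.4 mm^2.

531 ± 26.4 mm^2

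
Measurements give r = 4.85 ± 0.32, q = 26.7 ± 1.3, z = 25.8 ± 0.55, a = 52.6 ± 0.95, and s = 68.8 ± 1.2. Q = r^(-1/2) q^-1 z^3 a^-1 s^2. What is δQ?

2510

Since Q is a product/quotient, work with relative uncertainties:
  (−½·δr/r)² = (-0.5×0.0660)² = 0.00109;  (-1·δq/q)² = (-1×0.0487)² = 0.00237;  (3·δz/z)² = (3×0.0213)² = 0.00409;  (-1·δa/a)² = (-1×0.0181)² = 0.000326;  (2·δs/s)² = (2×0.0174)² = 0.00122
δQ/Q = √(0.00909) = 0.0954
Q = 26300, so δQ = 0.0954 × 26300 = 2510.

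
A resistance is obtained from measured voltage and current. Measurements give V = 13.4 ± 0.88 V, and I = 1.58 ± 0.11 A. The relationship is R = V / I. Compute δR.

R is a product of powers, so relative uncertainties combine in quadrature:
  (1·δV/V)² = (1×0.0657)² = 0.00431;  (-1·δI/I)² = (-1×0.0696)² = 0.00485
δR/R = √(0.00916) = 0.0957
R = 8.48 Ω, so δR = 0.0957 × 8.48 = 0.812 Ω.

0.812 Ω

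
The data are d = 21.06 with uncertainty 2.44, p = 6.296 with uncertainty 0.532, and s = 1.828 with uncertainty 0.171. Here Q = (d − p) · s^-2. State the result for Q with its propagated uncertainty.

Let u = d − p = 14.76. δu = √(δd² + δp²) = √(5.95 + 0.283) = 2.50, so δu/u = 0.169.
Q is then a monomial in u, s:
δQ/Q = √((δu/u)² + (-2·δs/s)²) = √(0.0286 + 0.0350) = 0.252
Q = 4.418, so δQ = 0.252 × 4.418 = 1.11.

4.418 ± 1.11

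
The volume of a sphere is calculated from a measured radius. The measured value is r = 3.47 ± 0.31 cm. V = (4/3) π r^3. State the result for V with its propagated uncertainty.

175 ± 46.9 cm^3

V ∝ r^3, so δV/V = |3| · δr/r = 3 × 0.0893 = 0.268.
V = 175 cm^3, so δV = 0.268 × 175 = 46.9 cm^3.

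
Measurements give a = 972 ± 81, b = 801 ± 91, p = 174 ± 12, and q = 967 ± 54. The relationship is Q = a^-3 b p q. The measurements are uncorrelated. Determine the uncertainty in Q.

Q is a product of powers, so relative uncertainties combine in quadrature:
  (-3·δa/a)² = (-3×0.0833)² = 0.0625;  (1·δb/b)² = (1×0.114)² = 0.0129;  (1·δp/p)² = (1×0.0690)² = 0.00476;  (1·δq/q)² = (1×0.0558)² = 0.00312
δQ/Q = √(0.0833) = 0.289
Q = 0.147, so δQ = 0.289 × 0.147 = 0.0424.

0.0424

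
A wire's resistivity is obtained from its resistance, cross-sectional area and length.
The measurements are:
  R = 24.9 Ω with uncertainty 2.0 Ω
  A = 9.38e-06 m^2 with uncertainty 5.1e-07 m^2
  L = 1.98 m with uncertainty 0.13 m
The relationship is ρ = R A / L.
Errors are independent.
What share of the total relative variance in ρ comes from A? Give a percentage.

21.5%

(δρ/ρ)² = (1·δR/R)² + (1·δA/A)² + (-1·δL/L)²
  R term: (1×0.0803)² = 0.00645
  A term: (1×0.0544)² = 0.00296
  L term: (-1×0.0657)² = 0.00431
Total = 0.0137. Share from A = 0.00296/0.0137 = 0.215.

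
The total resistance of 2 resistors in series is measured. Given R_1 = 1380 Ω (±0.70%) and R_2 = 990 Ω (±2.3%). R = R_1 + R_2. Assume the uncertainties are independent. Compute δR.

24.7 Ω

Absolute uncertainties add in quadrature for a linear combination:
  (δR_1)² = 93.3;  (δR_2)² = 518
δR = √(612) = 24.7 Ω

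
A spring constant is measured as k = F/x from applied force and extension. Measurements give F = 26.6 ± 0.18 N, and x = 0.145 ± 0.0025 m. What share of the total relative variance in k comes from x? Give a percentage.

(δk/k)² = (1·δF/F)² + (-1·δx/x)²
  F term: (1×0.00677)² = 4.58e-05
  x term: (-1×0.0172)² = 0.000297
Total = 0.000343. Share from x = 0.000297/0.000343 = 0.867.

86.7%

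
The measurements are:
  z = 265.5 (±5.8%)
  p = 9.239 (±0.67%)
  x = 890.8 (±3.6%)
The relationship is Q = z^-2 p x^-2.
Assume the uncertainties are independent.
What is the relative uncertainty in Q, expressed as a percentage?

13.7%

For a monomial Q ∝ z^-2, p, x^-2, fractional errors add in quadrature:
  (-2·δz/z)² = (-2×0.0580)² = 0.0135;  (1·δp/p)² = (1×0.00670)² = 4.49e-05;  (-2·δx/x)² = (-2×0.0360)² = 0.00518
δQ/Q = √(0.0187) = 0.137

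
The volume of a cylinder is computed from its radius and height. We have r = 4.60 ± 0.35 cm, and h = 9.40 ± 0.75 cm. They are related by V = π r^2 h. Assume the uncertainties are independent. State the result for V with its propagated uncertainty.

625 ± 107 cm^3

Products/powers → add relative errors in quadrature, weighted by exponent:
  (2·δr/r)² = (2×0.0761)² = 0.0232;  (1·δh/h)² = (1×0.0798)² = 0.00637
δV/V = √(0.0295) = 0.172
V = 625 cm^3, so δV = 0.172 × 625 = 107 cm^3.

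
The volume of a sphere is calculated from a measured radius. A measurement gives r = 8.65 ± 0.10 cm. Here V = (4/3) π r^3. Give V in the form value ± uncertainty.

2710 ± 94.0 cm^3

V ∝ r^3, so δV/V = |3| · δr/r = 3 × 0.0116 = 0.0347.
V = 2710 cm^3, so δV = 0.0347 × 2710 = 94.0 cm^3.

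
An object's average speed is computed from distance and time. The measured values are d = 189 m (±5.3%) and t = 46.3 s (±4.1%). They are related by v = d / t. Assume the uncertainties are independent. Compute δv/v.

0.0670

v is a product of powers, so relative uncertainties combine in quadrature:
  (1·δd/d)² = (1×0.0530)² = 0.00281;  (-1·δt/t)² = (-1×0.0410)² = 0.00168
δv/v = √(0.00449) = 0.0670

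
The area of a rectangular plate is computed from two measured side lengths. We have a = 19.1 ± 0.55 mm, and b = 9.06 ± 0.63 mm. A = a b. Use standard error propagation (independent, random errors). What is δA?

13.0 mm^2

Relative error in a monomial: (δA/A)² = Σ (nᵢ · δxᵢ/xᵢ)².
  (1·δa/a)² = (1×0.0288)² = 0.000829;  (1·δb/b)² = (1×0.0695)² = 0.00484
δA/A = √(0.00566) = 0.0753
A = 173 mm^2, so δA = 0.0753 × 173 = 13.0 mm^2.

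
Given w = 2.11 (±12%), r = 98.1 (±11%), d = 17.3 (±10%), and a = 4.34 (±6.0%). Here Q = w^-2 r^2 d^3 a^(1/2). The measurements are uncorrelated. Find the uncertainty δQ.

For a monomial Q ∝ w^-2, r^2, d^3, a^(1/2), fractional errors add in quadrature:
  (-2·δw/w)² = (-2×0.120)² = 0.0576;  (2·δr/r)² = (2×0.110)² = 0.0484;  (3·δd/d)² = (3×0.100)² = 0.0900;  (½·δa/a)² = (0.5×0.0600)² = 0.000900
δQ/Q = √(0.197) = 0.444
Q = 2.33e+07, so δQ = 0.444 × 2.33e+07 = 1.03e+07.

1.03e+07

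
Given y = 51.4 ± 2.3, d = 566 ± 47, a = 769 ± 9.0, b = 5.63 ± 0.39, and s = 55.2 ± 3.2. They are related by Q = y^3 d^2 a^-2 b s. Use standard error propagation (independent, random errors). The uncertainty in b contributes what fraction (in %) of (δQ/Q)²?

(δQ/Q)² = (3·δy/y)² + (2·δd/d)² + (-2·δa/a)² + (1·δb/b)² + (1·δs/s)²
  y term: (3×0.0447)² = 0.0180
  d term: (2×0.0830)² = 0.0276
  a term: (-2×0.0117)² = 0.000548
  b term: (1×0.0693)² = 0.00480
  s term: (1×0.0580)² = 0.00336
Total = 0.0543. Share from b = 0.00480/0.0543 = 0.0884.

8.84%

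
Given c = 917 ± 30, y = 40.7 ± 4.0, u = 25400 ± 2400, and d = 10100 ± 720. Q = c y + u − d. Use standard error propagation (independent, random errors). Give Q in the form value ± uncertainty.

Let p = c·y = 37300. δp/p = √((1·δc/c)² + (1·δy/y)²) = √(0.00107 + 0.00966) = 0.104, so δp = 3870.
Q = p + u − d: δQ = √(δp² + δu² + δd²) = √(1.49e+07 + 5.76e+06 + 5.18e+05) = 4610
Q = 52600.

52600 ± 4610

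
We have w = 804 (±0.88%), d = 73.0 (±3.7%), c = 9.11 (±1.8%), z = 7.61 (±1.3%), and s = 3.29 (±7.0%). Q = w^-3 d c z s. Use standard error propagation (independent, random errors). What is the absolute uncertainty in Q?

For a monomial Q ∝ w^-3, d, c, z, s, fractional errors add in quadrature:
  (-3·δw/w)² = (-3×0.00880)² = 0.000697;  (1·δd/d)² = (1×0.0370)² = 0.00137;  (1·δc/c)² = (1×0.0180)² = 0.000324;  (1·δz/z)² = (1×0.0130)² = 0.000169;  (1·δs/s)² = (1×0.0700)² = 0.00490
δQ/Q = √(0.00746) = 0.0864
Q = 3.2e-05, so δQ = 0.0864 × 3.2e-05 = 2.77e-06.

2.77e-06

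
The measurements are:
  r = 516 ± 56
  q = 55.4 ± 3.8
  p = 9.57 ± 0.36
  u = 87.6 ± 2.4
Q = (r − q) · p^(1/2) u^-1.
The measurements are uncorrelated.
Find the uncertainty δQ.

Let w = r − q = 461. δw = √(δr² + δq²) = √(3140 + 14.4) = 56.1, so δw/w = 0.122.
Q is then a monomial in w, p, u:
δQ/Q = √((δw/w)² + (½·δp/p)² + (-1·δu/u)²) = √(0.0148 + 0.000354 + 0.000751) = 0.126
Q = 16.3, so δQ = 0.126 × 16.3 = 2.05.

2.05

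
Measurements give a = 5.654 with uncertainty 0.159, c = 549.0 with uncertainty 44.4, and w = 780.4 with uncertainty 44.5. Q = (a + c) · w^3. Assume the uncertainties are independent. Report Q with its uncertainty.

Let u = a + c = 554.7. δu = √(δa² + δc²) = √(0.0253 + 1970) = 44.4, so δu/u = 0.0801.
Q is then a monomial in u, w:
δQ/Q = √((δu/u)² + (3·δw/w)²) = √(0.00641 + 0.0293) = 0.189
Q = 2.636e+11, so δQ = 0.189 × 2.636e+11 = 4.98e+10.

(2.636 ± 0.498) × 10^11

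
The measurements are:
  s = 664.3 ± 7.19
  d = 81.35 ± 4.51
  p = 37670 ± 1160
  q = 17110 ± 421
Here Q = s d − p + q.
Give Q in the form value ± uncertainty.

33480 ± 3290

Let w = s·d = 54040. δw/w = √((1·δs/s)² + (1·δd/d)²) = √(0.000117 + 0.00307) = 0.0565, so δw = 3050.
Q = w − p + q: δQ = √(δw² + δp² + δq²) = √(9.32e+06 + 1.35e+06 + 1.77e+05) = 3290
Q = 33480.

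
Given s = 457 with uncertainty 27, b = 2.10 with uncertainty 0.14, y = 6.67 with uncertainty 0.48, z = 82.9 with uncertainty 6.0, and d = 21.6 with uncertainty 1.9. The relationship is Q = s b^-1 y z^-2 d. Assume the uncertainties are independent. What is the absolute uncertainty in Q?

0.933

Relative error in a monomial: (δQ/Q)² = Σ (nᵢ · δxᵢ/xᵢ)².
  (1·δs/s)² = (1×0.0591)² = 0.00349;  (-1·δb/b)² = (-1×0.0667)² = 0.00444;  (1·δy/y)² = (1×0.0720)² = 0.00518;  (-2·δz/z)² = (-2×0.0724)² = 0.0210;  (1·δd/d)² = (1×0.0880)² = 0.00774
δQ/Q = √(0.0418) = 0.204
Q = 4.56, so δQ = 0.204 × 4.56 = 0.933.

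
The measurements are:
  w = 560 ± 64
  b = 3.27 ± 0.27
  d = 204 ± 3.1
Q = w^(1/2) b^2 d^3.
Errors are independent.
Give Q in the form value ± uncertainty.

(2.15 ± 0.388) × 10^9

For a monomial Q ∝ w^(1/2), b^2, d^3, fractional errors add in quadrature:
  (½·δw/w)² = (0.5×0.114)² = 0.00327;  (2·δb/b)² = (2×0.0826)² = 0.0273;  (3·δd/d)² = (3×0.0152)² = 0.00208
δQ/Q = √(0.0326) = 0.181
Q = 2.15e+09, so δQ = 0.181 × 2.15e+09 = 3.88e+08.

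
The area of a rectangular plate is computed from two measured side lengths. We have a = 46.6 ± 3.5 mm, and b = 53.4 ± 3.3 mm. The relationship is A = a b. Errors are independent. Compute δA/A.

0.0973

A is a product of powers, so relative uncertainties combine in quadrature:
  (1·δa/a)² = (1×0.0751)² = 0.00564;  (1·δb/b)² = (1×0.0618)² = 0.00382
δA/A = √(0.00946) = 0.0973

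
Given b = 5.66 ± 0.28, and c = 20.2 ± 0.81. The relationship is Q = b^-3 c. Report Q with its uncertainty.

Q is a product of powers, so relative uncertainties combine in quadrature:
  (-3·δb/b)² = (-3×0.0495)² = 0.0220;  (1·δc/c)² = (1×0.0401)² = 0.00161
δQ/Q = √(0.0236) = 0.154
Q = 0.111, so δQ = 0.154 × 0.111 = 0.0171.

0.111 ± 0.0171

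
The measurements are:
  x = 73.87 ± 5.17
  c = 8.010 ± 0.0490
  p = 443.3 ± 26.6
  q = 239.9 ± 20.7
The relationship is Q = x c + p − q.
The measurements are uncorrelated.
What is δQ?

Let w = x·c = 591.7. δw/w = √((1·δx/x)² + (1·δc/c)²) = √(0.00490 + 3.74e-05) = 0.0703, so δw = 41.6.
Q = w + p − q: δQ = √(δw² + δp² + δq²) = √(1730 + 708 + 428) = 53.5

53.5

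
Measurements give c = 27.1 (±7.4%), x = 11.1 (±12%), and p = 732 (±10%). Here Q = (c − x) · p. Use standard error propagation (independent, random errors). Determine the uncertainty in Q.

2120

Let u = c − x = 16.0. δu = √(δc² + δx²) = √(4.02 + 1.77) = 2.41, so δu/u = 0.150.
Q is then a monomial in u, p:
δQ/Q = √((δu/u)² + (1·δp/p)²) = √(0.0226 + 0.0100) = 0.181
Q = 11700, so δQ = 0.181 × 11700 = 2120.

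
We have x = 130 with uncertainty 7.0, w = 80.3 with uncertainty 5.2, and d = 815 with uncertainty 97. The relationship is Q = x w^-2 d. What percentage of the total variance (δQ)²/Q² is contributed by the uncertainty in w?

(δQ/Q)² = (1·δx/x)² + (-2·δw/w)² + (1·δd/d)²
  x term: (1×0.0538)² = 0.00290
  w term: (-2×0.0648)² = 0.0168
  d term: (1×0.119)² = 0.0142
Total = 0.0338. Share from w = 0.0168/0.0338 = 0.496.

49.6%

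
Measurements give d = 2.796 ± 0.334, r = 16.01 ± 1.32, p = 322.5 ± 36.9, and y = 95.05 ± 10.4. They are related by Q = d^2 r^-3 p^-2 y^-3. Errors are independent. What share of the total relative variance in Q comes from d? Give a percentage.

(δQ/Q)² = (2·δd/d)² + (-3·δr/r)² + (-2·δp/p)² + (-3·δy/y)²
  d term: (2×0.119)² = 0.0571
  r term: (-3×0.0824)² = 0.0612
  p term: (-2×0.114)² = 0.0524
  y term: (-3×0.109)² = 0.108
Total = 0.278. Share from d = 0.0571/0.278 = 0.205.

20.5%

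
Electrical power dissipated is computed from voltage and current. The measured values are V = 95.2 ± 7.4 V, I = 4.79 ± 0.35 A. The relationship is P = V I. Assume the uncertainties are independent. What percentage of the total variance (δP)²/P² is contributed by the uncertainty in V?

53.1%

(δP/P)² = (1·δV/V)² + (1·δI/I)²
  V term: (1×0.0777)² = 0.00604
  I term: (1×0.0731)² = 0.00534
Total = 0.0114. Share from V = 0.00604/0.0114 = 0.531.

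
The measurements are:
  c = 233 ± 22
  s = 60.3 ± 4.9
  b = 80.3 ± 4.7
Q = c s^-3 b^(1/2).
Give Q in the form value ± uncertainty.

0.00952 ± 0.00251

Relative error in a monomial: (δQ/Q)² = Σ (nᵢ · δxᵢ/xᵢ)².
  (1·δc/c)² = (1×0.0944)² = 0.00892;  (-3·δs/s)² = (-3×0.0813)² = 0.0594;  (½·δb/b)² = (0.5×0.0585)² = 0.000856
δQ/Q = √(0.0692) = 0.263
Q = 0.00952, so δQ = 0.263 × 0.00952 = 0.00251.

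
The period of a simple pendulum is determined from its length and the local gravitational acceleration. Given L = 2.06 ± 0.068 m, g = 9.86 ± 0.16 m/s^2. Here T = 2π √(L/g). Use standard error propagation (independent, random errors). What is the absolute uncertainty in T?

0.0528 s

Products/powers → add relative errors in quadrature, weighted by exponent:
  (½·δL/L)² = (0.5×0.0330)² = 0.000272;  (−½·δg/g)² = (-0.5×0.0162)² = 6.58e-05
δT/T = √(0.000338) = 0.0184
T = 2.87 s, so δT = 0.0184 × 2.87 = 0.0528 s.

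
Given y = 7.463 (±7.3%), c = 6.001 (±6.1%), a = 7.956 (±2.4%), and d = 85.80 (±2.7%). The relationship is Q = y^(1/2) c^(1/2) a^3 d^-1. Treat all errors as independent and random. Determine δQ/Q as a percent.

For a monomial Q ∝ y^(1/2), c^(1/2), a^3, d^-1, fractional errors add in quadrature:
  (½·δy/y)² = (0.5×0.0730)² = 0.00133;  (½·δc/c)² = (0.5×0.0610)² = 0.000930;  (3·δa/a)² = (3×0.0240)² = 0.00518;  (-1·δd/d)² = (-1×0.0270)² = 0.000729
δQ/Q = √(0.00818) = 0.0904

9.04%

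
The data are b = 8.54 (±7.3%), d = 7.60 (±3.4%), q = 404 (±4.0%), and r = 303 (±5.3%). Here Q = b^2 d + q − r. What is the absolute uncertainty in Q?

Let p = b^2·d = 554. δp/p = √((2·δb/b)² + (1·δd/d)²) = √(0.0213 + 0.00116) = 0.150, so δp = 83.1.
Q = p + q − r: δQ = √(δp² + δq² + δr²) = √(6900 + 261 + 258) = 86.2

86.2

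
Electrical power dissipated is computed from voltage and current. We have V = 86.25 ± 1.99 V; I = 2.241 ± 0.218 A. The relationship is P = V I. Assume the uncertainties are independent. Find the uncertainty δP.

19.3 W

For a monomial P ∝ V, I, fractional errors add in quadrature:
  (1·δV/V)² = (1×0.0231)² = 0.000532;  (1·δI/I)² = (1×0.0973)² = 0.00946
δP/P = √(0.01000) = 0.1000
P = 193.3 W, so δP = 0.1000 × 193.3 = 19.3 W.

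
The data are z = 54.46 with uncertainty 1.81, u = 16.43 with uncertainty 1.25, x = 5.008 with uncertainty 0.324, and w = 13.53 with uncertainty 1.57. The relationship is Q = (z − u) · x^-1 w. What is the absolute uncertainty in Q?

14.9

Let h = z − u = 38.03. δh = √(δz² + δu²) = √(3.28 + 1.56) = 2.20, so δh/h = 0.0578.
Q is then a monomial in h, x, w:
δQ/Q = √((δh/h)² + (-1·δx/x)² + (1·δw/w)²) = √(0.00335 + 0.00419 + 0.0135) = 0.145
Q = 102.7, so δQ = 0.145 × 102.7 = 14.9.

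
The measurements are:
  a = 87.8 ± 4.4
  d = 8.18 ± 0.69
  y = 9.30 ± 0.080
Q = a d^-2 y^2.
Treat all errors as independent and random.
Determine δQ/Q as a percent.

17.7%

Each factor contributes (exponent × relative error)² to (δQ/Q)²:
  (1·δa/a)² = (1×0.0501)² = 0.00251;  (-2·δd/d)² = (-2×0.0844)² = 0.0285;  (2·δy/y)² = (2×0.00860)² = 0.000296
δQ/Q = √(0.0313) = 0.177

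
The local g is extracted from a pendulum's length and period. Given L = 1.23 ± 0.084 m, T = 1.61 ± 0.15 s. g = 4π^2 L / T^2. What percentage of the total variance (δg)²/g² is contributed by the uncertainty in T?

88.2%

(δg/g)² = (1·δL/L)² + (-2·δT/T)²
  L term: (1×0.0683)² = 0.00466
  T term: (-2×0.0932)² = 0.0347
Total = 0.0394. Share from T = 0.0347/0.0394 = 0.882.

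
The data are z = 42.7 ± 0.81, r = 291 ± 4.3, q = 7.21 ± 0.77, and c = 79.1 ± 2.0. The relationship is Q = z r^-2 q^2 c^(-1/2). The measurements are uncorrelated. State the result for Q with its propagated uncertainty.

0.00295 ± 0.000639

Relative error in a monomial: (δQ/Q)² = Σ (nᵢ · δxᵢ/xᵢ)².
  (1·δz/z)² = (1×0.0190)² = 0.000360;  (-2·δr/r)² = (-2×0.0148)² = 0.000873;  (2·δq/q)² = (2×0.107)² = 0.0456;  (−½·δc/c)² = (-0.5×0.0253)² = 0.000160
δQ/Q = √(0.0470) = 0.217
Q = 0.00295, so δQ = 0.217 × 0.00295 = 0.000639.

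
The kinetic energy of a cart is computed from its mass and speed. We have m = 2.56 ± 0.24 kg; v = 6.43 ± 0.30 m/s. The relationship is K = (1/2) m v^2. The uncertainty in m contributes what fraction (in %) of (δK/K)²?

50.2%

(δK/K)² = (1·δm/m)² + (2·δv/v)²
  m term: (1×0.0938)² = 0.00879
  v term: (2×0.0467)² = 0.00871
Total = 0.0175. Share from m = 0.00879/0.0175 = 0.502.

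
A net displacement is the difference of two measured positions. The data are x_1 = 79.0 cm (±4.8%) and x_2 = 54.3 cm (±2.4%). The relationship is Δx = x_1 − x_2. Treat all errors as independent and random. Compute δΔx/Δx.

Δx is a linear combination, so absolute uncertainties add in quadrature:
  (δx_1)² = 14.4;  (δx_2)² = 1.70
δΔx = √(16.1) = 4.01 cm
Δx = 24.7 cm, so δΔx/Δx = 4.01/24.7 = 0.162.

0.162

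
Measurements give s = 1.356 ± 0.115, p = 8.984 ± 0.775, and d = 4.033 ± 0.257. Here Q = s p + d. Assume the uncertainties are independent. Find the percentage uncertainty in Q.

Let w = s·p = 12.18. δw/w = √((1·δs/s)² + (1·δp/p)²) = √(0.00719 + 0.00744) = 0.121, so δw = 1.47.
Q = w + d: δQ = √(δw² + δd²) = √(2.17 + 0.0660) = 1.50
Q = 16.22, so δQ/Q = 1.50/16.22 = 0.0923.

9.23%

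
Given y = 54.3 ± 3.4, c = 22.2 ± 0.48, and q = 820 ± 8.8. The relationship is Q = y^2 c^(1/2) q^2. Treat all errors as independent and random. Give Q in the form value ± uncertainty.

(9.34 ± 1.19) × 10^9

Products/powers → add relative errors in quadrature, weighted by exponent:
  (2·δy/y)² = (2×0.0626)² = 0.0157;  (½·δc/c)² = (0.5×0.0216)² = 0.000117;  (2·δq/q)² = (2×0.0107)² = 0.000461
δQ/Q = √(0.0163) = 0.128
Q = 9.34e+09, so δQ = 0.128 × 9.34e+09 = 1.19e+09.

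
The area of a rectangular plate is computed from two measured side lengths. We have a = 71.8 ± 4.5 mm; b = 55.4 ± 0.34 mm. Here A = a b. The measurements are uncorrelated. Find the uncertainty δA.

250 mm^2

Each factor contributes (exponent × relative error)² to (δA/A)²:
  (1·δa/a)² = (1×0.0627)² = 0.00393;  (1·δb/b)² = (1×0.00614)² = 3.77e-05
δA/A = √(0.00397) = 0.0630
A = 3980 mm^2, so δA = 0.0630 × 3980 = 250 mm^2.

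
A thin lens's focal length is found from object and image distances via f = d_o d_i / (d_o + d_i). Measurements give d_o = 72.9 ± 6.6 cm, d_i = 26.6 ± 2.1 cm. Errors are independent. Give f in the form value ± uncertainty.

∂f/∂d_o = (d_i/(d_o+d_i))² = 0.0715;  ∂f/∂d_i = (d_o/(d_o+d_i))² = 0.537
δf = √((∂f/∂d_o · δd_o)² + (∂f/∂d_i · δd_i)²) = √(0.222 + 1.27) = 1.22 cm
f = 19.5 cm.

19.5 ± 1.22 cm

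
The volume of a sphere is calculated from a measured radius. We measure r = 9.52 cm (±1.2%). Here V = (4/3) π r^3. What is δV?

130 cm^3

V ∝ r^3, so δV/V = |3| · δr/r = 3 × 0.0120 = 0.0360.
V = 3610 cm^3, so δV = 0.0360 × 3610 = 130 cm^3.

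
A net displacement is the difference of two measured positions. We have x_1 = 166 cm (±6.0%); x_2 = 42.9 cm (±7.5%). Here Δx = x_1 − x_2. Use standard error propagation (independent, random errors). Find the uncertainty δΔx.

Absolute uncertainties add in quadrature for a linear combination:
  (δx_1)² = 99.2;  (δx_2)² = 10.4
δΔx = √(110) = 10.5 cm

10.5 cm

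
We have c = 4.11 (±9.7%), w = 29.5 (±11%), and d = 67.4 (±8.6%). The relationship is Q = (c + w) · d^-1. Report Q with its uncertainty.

Let u = c + w = 33.6. δu = √(δc² + δw²) = √(0.159 + 10.5) = 3.27, so δu/u = 0.0973.
Q is then a monomial in u, d:
δQ/Q = √((δu/u)² + (-1·δd/d)²) = √(0.00946 + 0.00740) = 0.130
Q = 0.499, so δQ = 0.130 × 0.499 = 0.0647.

0.499 ± 0.0647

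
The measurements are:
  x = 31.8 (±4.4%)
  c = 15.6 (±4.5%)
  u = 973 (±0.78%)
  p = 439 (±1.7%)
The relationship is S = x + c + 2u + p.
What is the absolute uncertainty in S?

17.0

Sums and differences: (δS)² = Σ (cᵢ δxᵢ)².
  (δx)² = 1.96;  (δc)² = 0.493;  (2·δu)² = 230;  (δp)² = 55.7
δS = √(289) = 17.0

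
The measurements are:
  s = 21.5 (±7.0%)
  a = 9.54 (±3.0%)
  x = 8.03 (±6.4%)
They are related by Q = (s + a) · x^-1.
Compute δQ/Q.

Let u = s + a = 31.0. δu = √(δs² + δa²) = √(2.27 + 0.0819) = 1.53, so δu/u = 0.0494.
Q is then a monomial in u, x:
δQ/Q = √((δu/u)² + (-1·δx/x)²) = √(0.00244 + 0.00410) = 0.0808

0.0808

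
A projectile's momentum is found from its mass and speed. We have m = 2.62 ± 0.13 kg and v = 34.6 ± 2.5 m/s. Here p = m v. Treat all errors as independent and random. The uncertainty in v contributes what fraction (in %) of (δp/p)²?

68.0%

(δp/p)² = (1·δm/m)² + (1·δv/v)²
  m term: (1×0.0496)² = 0.00246
  v term: (1×0.0723)² = 0.00522
Total = 0.00768. Share from v = 0.00522/0.00768 = 0.680.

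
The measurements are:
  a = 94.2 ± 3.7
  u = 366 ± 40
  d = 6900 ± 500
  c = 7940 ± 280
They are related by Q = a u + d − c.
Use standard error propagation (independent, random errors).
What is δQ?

4040

Let p = a·u = 34500. δp/p = √((1·δa/a)² + (1·δu/u)²) = √(0.00154 + 0.0119) = 0.116, so δp = 4000.
Q = p + d − c: δQ = √(δp² + δd² + δc²) = √(1.6e+07 + 2.5e+05 + 78400) = 4040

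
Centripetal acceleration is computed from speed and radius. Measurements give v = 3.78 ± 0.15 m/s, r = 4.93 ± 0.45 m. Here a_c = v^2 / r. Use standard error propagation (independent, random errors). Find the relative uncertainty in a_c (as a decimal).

0.121

For a monomial a_c ∝ v^2, r^-1, fractional errors add in quadrature:
  (2·δv/v)² = (2×0.0397)² = 0.00630;  (-1·δr/r)² = (-1×0.0913)² = 0.00833
δa_c/a_c = √(0.0146) = 0.121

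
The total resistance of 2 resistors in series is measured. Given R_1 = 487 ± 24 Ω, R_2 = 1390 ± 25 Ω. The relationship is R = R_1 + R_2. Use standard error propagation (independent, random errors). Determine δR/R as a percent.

For a sum/difference, combine absolute errors in quadrature:
  (δR_1)² = 576;  (δR_2)² = 625
δR = √(1200) = 34.7 Ω
R = 1880 Ω, so δR/R = 34.7/1880 = 0.0185.

1.85%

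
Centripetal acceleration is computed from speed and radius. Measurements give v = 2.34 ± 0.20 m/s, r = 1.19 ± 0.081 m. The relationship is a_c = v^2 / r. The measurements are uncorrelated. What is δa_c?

0.847 m/s^2

Relative error in a monomial: (δa_c/a_c)² = Σ (nᵢ · δxᵢ/xᵢ)².
  (2·δv/v)² = (2×0.0855)² = 0.0292;  (-1·δr/r)² = (-1×0.0681)² = 0.00463
δa_c/a_c = √(0.0339) = 0.184
a_c = 4.60 m/s^2, so δa_c = 0.184 × 4.60 = 0.847 m/s^2.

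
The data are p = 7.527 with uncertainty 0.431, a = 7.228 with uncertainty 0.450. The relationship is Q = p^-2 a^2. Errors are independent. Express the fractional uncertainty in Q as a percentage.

Since Q is a product/quotient, work with relative uncertainties:
  (-2·δp/p)² = (-2×0.0573)² = 0.0131;  (2·δa/a)² = (2×0.0623)² = 0.0155
δQ/Q = √(0.0286) = 0.169

16.9%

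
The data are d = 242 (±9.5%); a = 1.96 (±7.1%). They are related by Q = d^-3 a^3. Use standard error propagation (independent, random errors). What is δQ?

1.89e-07

Since Q is a product/quotient, work with relative uncertainties:
  (-3·δd/d)² = (-3×0.0950)² = 0.0812;  (3·δa/a)² = (3×0.0710)² = 0.0454
δQ/Q = √(0.127) = 0.356
Q = 5.31e-07, so δQ = 0.356 × 5.31e-07 = 1.89e-07.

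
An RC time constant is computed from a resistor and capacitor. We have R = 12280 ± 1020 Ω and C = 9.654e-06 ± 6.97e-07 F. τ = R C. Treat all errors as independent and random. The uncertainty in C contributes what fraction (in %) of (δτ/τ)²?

(δτ/τ)² = (1·δR/R)² + (1·δC/C)²
  R term: (1×0.0831)² = 0.00690
  C term: (1×0.0722)² = 0.00521
Total = 0.0121. Share from C = 0.00521/0.0121 = 0.430.

43.0%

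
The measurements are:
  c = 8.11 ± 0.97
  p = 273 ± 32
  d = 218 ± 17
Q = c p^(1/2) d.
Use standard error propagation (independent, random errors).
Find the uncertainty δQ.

Since Q is a product/quotient, work with relative uncertainties:
  (1·δc/c)² = (1×0.120)² = 0.0143;  (½·δp/p)² = (0.5×0.117)² = 0.00343;  (1·δd/d)² = (1×0.0780)² = 0.00608
δQ/Q = √(0.0238) = 0.154
Q = 29200, so δQ = 0.154 × 29200 = 4510.

4510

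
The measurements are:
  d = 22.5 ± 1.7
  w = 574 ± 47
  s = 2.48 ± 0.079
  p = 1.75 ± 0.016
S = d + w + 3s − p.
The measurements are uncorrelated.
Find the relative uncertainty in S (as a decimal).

0.0781

Absolute uncertainties add in quadrature for a linear combination:
  (δd)² = 2.89;  (δw)² = 2210;  (3·δs)² = 0.0562;  (δp)² = 0.000256
δS = √(2210) = 47.0
S = 602, so δS/S = 47.0/602 = 0.0781.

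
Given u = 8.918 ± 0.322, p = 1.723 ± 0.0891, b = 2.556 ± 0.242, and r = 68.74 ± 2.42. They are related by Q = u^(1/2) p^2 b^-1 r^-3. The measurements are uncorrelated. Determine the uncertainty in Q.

1.88e-06

Each factor contributes (exponent × relative error)² to (δQ/Q)²:
  (½·δu/u)² = (0.5×0.0361)² = 0.000326;  (2·δp/p)² = (2×0.0517)² = 0.0107;  (-1·δb/b)² = (-1×0.0947)² = 0.00896;  (-3·δr/r)² = (-3×0.0352)² = 0.0112
δQ/Q = √(0.0311) = 0.176
Q = 1.068e-05, so δQ = 0.176 × 1.068e-05 = 1.88e-06.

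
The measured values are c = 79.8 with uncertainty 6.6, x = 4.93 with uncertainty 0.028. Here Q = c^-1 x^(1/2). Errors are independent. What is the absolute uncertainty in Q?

Q is a product of powers, so relative uncertainties combine in quadrature:
  (-1·δc/c)² = (-1×0.0827)² = 0.00684;  (½·δx/x)² = (0.5×0.00568)² = 8.06e-06
δQ/Q = √(0.00685) = 0.0828
Q = 0.0278, so δQ = 0.0828 × 0.0278 = 0.00230.

0.00230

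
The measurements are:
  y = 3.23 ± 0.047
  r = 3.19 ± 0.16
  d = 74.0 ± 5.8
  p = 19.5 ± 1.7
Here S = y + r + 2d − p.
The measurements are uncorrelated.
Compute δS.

11.7

Each term contributes (cᵢ δxᵢ)² to (δS)²:
  (δy)² = 0.00221;  (δr)² = 0.0256;  (2·δd)² = 135;  (δp)² = 2.89
δS = √(137) = 11.7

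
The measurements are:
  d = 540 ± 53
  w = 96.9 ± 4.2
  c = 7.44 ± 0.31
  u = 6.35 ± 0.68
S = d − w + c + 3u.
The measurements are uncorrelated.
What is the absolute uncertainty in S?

Absolute uncertainties add in quadrature for a linear combination:
  (δd)² = 2810;  (δw)² = 17.6;  (δc)² = 0.0961;  (3·δu)² = 4.16
δS = √(2830) = 53.2

53.2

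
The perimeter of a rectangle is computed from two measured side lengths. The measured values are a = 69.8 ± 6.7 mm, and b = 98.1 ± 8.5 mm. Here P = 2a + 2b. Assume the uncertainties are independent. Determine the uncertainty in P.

Each term contributes (cᵢ δxᵢ)² to (δP)²:
  (2·δa)² = 180;  (2·δb)² = 289
δP = √(469) = 21.6 mm

21.6 mm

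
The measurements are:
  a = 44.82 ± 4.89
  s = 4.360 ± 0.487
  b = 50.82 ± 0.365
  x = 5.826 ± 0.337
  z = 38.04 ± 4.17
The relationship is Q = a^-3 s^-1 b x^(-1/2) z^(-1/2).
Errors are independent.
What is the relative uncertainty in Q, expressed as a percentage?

35.1%

Products/powers → add relative errors in quadrature, weighted by exponent:
  (-3·δa/a)² = (-3×0.109)² = 0.107;  (-1·δs/s)² = (-1×0.112)² = 0.0125;  (1·δb/b)² = (1×0.00718)² = 5.16e-05;  (−½·δx/x)² = (-0.5×0.0578)² = 0.000836;  (−½·δz/z)² = (-0.5×0.110)² = 0.00300
δQ/Q = √(0.123) = 0.351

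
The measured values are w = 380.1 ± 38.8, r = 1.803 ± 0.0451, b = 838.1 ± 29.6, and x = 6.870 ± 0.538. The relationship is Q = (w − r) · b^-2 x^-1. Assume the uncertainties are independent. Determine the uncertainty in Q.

1.15e-05

Let u = w − r = 378.3. δu = √(δw² + δr²) = √(1510 + 0.00203) = 38.8, so δu/u = 0.103.
Q is then a monomial in u, b, x:
δQ/Q = √((δu/u)² + (-2·δb/b)² + (-1·δx/x)²) = √(0.0105 + 0.00499 + 0.00613) = 0.147
Q = 7.839e-05, so δQ = 0.147 × 7.839e-05 = 1.15e-05.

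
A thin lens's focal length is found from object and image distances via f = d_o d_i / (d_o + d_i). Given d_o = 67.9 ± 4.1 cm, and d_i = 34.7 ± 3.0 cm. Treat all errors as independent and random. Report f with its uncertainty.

∂f/∂d_o = (d_i/(d_o+d_i))² = 0.114;  ∂f/∂d_i = (d_o/(d_o+d_i))² = 0.438
δf = √((∂f/∂d_o · δd_o)² + (∂f/∂d_i · δd_i)²) = √(0.220 + 1.73) = 1.40 cm
f = 23.0 cm.

23.0 ± 1.40 cm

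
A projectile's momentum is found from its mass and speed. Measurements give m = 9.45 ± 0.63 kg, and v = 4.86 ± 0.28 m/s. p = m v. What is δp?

p is a product of powers, so relative uncertainties combine in quadrature:
  (1·δm/m)² = (1×0.0667)² = 0.00444;  (1·δv/v)² = (1×0.0576)² = 0.00332
δp/p = √(0.00776) = 0.0881
p = 45.9 kg·m/s, so δp = 0.0881 × 45.9 = 4.05 kg·m/s.

4.05 kg·m/s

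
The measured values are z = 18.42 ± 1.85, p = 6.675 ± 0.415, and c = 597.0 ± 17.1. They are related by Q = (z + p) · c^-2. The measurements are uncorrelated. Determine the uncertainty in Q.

Let u = z + p = 25.10. δu = √(δz² + δp²) = √(3.42 + 0.172) = 1.90, so δu/u = 0.0756.
Q is then a monomial in u, c:
δQ/Q = √((δu/u)² + (-2·δc/c)²) = √(0.00571 + 0.00328) = 0.0948
Q = 7.041e-05, so δQ = 0.0948 × 7.041e-05 = 6.68e-06.

6.68e-06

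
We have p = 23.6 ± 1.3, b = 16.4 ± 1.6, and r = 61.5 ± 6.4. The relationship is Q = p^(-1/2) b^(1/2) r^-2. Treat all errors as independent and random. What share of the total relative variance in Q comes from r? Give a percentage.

(δQ/Q)² = (−½·δp/p)² + (½·δb/b)² + (-2·δr/r)²
  p term: (-0.5×0.0551)² = 0.000759
  b term: (0.5×0.0976)² = 0.00238
  r term: (-2×0.104)² = 0.0433
Total = 0.0465. Share from r = 0.0433/0.0465 = 0.932.

93.2%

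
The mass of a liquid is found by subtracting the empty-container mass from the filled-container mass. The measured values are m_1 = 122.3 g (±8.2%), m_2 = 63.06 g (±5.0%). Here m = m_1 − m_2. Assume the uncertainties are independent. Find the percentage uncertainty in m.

Absolute uncertainties add in quadrature for a linear combination:
  (δm_1)² = 101;  (δm_2)² = 9.94
δm = √(111) = 10.5 g
m = 59.24 g, so δm/m = 10.5/59.24 = 0.177.

17.7%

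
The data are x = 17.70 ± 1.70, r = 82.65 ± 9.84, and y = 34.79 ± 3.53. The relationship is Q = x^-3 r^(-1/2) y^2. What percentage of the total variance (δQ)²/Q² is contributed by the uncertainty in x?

(δQ/Q)² = (-3·δx/x)² + (−½·δr/r)² + (2·δy/y)²
  x term: (-3×0.0960)² = 0.0830
  r term: (-0.5×0.119)² = 0.00354
  y term: (2×0.101)² = 0.0412
Total = 0.128. Share from x = 0.0830/0.128 = 0.650.

65.0%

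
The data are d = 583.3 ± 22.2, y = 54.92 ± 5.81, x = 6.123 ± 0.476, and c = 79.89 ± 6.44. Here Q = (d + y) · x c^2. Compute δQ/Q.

Let u = d + y = 638.2. δu = √(δd² + δy²) = √(493 + 33.8) = 22.9, so δu/u = 0.0360.
Q is then a monomial in u, x, c:
δQ/Q = √((δu/u)² + (1·δx/x)² + (2·δc/c)²) = √(0.00129 + 0.00604 + 0.0260) = 0.183

0.183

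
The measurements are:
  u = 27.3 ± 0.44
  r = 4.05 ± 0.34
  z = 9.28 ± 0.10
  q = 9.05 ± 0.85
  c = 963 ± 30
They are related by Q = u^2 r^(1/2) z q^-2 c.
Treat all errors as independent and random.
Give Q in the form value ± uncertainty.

(1.64 ± 0.324) × 10^5

Since Q is a product/quotient, work with relative uncertainties:
  (2·δu/u)² = (2×0.0161)² = 0.00104;  (½·δr/r)² = (0.5×0.0840)² = 0.00176;  (1·δz/z)² = (1×0.0108)² = 0.000116;  (-2·δq/q)² = (-2×0.0939)² = 0.0353;  (1·δc/c)² = (1×0.0312)² = 0.000970
δQ/Q = √(0.0392) = 0.198
Q = 1.64e+05, so δQ = 0.198 × 1.64e+05 = 32400.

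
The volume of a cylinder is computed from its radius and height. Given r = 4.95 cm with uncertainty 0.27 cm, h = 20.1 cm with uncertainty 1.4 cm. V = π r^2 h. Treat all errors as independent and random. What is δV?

200 cm^3

V is a product of powers, so relative uncertainties combine in quadrature:
  (2·δr/r)² = (2×0.0545)² = 0.0119;  (1·δh/h)² = (1×0.0697)² = 0.00485
δV/V = √(0.0168) = 0.129
V = 1550 cm^3, so δV = 0.129 × 1550 = 200 cm^3.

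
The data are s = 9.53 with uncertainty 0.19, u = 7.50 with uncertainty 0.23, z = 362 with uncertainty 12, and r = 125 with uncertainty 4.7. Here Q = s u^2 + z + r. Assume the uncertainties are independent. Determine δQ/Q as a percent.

3.61%

Let p = s·u^2 = 536. δp/p = √((1·δs/s)² + (2·δu/u)²) = √(0.000397 + 0.00376) = 0.0645, so δp = 34.6.
Q = p + z + r: δQ = √(δp² + δz² + δr²) = √(1200 + 144 + 22.1) = 36.9
Q = 1020, so δQ/Q = 36.9/1020 = 0.0361.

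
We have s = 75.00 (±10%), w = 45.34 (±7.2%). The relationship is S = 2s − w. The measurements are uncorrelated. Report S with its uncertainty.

For a sum/difference, combine absolute errors in quadrature:
  (2·δs)² = 225;  (δw)² = 10.7
δS = √(236) = 15.4
S = 104.7.

104.7 ± 15.4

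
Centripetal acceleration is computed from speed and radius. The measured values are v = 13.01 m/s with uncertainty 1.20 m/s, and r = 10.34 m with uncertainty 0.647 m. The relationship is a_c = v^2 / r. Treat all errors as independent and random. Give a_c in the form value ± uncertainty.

a_c is a product of powers, so relative uncertainties combine in quadrature:
  (2·δv/v)² = (2×0.0922)² = 0.0340;  (-1·δr/r)² = (-1×0.0626)² = 0.00392
δa_c/a_c = √(0.0379) = 0.195
a_c = 16.37 m/s^2, so δa_c = 0.195 × 16.37 = 3.19 m/s^2.

16.37 ± 3.19 m/s^2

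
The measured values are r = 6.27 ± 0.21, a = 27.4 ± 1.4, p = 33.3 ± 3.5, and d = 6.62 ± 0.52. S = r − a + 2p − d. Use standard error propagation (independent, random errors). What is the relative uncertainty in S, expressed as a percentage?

S is a linear combination, so absolute uncertainties add in quadrature:
  (δr)² = 0.0441;  (δa)² = 1.96;  (2·δp)² = 49.0;  (δd)² = 0.270
δS = √(51.3) = 7.16
S = 38.8, so δS/S = 7.16/38.8 = 0.184.

18.4%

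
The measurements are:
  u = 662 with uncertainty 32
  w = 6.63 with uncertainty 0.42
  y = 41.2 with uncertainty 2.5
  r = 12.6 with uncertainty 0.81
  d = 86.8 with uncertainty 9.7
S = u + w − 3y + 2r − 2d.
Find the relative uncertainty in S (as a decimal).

Absolute uncertainties add in quadrature for a linear combination:
  (δu)² = 1020;  (δw)² = 0.176;  (3·δy)² = 56.2;  (2·δr)² = 2.62;  (2·δd)² = 376
δS = √(1460) = 38.2
S = 397, so δS/S = 38.2/397 = 0.0963.

0.0963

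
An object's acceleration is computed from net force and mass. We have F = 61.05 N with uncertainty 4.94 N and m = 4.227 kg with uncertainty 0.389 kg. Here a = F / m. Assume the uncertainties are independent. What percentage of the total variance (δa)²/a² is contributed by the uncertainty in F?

(δa/a)² = (1·δF/F)² + (-1·δm/m)²
  F term: (1×0.0809)² = 0.00655
  m term: (-1×0.0920)² = 0.00847
Total = 0.0150. Share from F = 0.00655/0.0150 = 0.436.

43.6%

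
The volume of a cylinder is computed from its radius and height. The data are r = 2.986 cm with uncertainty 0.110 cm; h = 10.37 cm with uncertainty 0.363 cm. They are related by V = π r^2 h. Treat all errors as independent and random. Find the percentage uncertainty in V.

V is a product of powers, so relative uncertainties combine in quadrature:
  (2·δr/r)² = (2×0.0368)² = 0.00543;  (1·δh/h)² = (1×0.0350)² = 0.00123
δV/V = √(0.00665) = 0.0816

8.16%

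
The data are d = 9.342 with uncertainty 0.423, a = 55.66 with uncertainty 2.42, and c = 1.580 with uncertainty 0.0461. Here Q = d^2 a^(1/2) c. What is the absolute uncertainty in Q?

Q is a product of powers, so relative uncertainties combine in quadrature:
  (2·δd/d)² = (2×0.0453)² = 0.00820;  (½·δa/a)² = (0.5×0.0435)² = 0.000473;  (1·δc/c)² = (1×0.0292)² = 0.000851
δQ/Q = √(0.00952) = 0.0976
Q = 1029, so δQ = 0.0976 × 1029 = 100.

100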